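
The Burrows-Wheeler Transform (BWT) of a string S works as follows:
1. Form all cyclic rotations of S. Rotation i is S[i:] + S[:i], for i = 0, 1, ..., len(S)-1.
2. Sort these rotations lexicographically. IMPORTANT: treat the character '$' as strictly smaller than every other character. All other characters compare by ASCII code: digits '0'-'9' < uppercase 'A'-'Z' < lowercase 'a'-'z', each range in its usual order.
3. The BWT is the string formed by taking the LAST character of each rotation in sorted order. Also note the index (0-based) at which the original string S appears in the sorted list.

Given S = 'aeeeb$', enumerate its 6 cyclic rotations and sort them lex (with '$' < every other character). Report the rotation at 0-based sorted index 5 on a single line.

All 6 rotations (rotation i = S[i:]+S[:i]):
  rot[0] = aeeeb$
  rot[1] = eeeb$a
  rot[2] = eeb$ae
  rot[3] = eb$aee
  rot[4] = b$aeee
  rot[5] = $aeeeb
Sorted (with $ < everything):
  sorted[0] = $aeeeb
  sorted[1] = aeeeb$
  sorted[2] = b$aeee
  sorted[3] = eb$aee
  sorted[4] = eeb$ae
  sorted[5] = eeeb$a
sorted[5] = eeeb$a

Answer: eeeb$a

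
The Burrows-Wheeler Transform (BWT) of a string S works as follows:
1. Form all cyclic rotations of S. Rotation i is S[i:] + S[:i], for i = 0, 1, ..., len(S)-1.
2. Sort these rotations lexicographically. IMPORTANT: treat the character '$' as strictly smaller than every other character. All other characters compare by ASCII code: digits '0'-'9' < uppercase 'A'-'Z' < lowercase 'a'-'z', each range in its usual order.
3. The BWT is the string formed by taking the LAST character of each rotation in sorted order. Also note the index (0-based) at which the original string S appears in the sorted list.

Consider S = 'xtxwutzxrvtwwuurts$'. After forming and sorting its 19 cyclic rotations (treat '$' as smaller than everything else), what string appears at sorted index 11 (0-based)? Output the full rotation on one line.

All 19 rotations (rotation i = S[i:]+S[:i]):
  rot[0] = xtxwutzxrvtwwuurts$
  rot[1] = txwutzxrvtwwuurts$x
  rot[2] = xwutzxrvtwwuurts$xt
  rot[3] = wutzxrvtwwuurts$xtx
  rot[4] = utzxrvtwwuurts$xtxw
  rot[5] = tzxrvtwwuurts$xtxwu
  rot[6] = zxrvtwwuurts$xtxwut
  rot[7] = xrvtwwuurts$xtxwutz
  rot[8] = rvtwwuurts$xtxwutzx
  rot[9] = vtwwuurts$xtxwutzxr
  rot[10] = twwuurts$xtxwutzxrv
  rot[11] = wwuurts$xtxwutzxrvt
  rot[12] = wuurts$xtxwutzxrvtw
  rot[13] = uurts$xtxwutzxrvtww
  rot[14] = urts$xtxwutzxrvtwwu
  rot[15] = rts$xtxwutzxrvtwwuu
  rot[16] = ts$xtxwutzxrvtwwuur
  rot[17] = s$xtxwutzxrvtwwuurt
  rot[18] = $xtxwutzxrvtwwuurts
Sorted (with $ < everything):
  sorted[0] = $xtxwutzxrvtwwuurts
  sorted[1] = rts$xtxwutzxrvtwwuu
  sorted[2] = rvtwwuurts$xtxwutzx
  sorted[3] = s$xtxwutzxrvtwwuurt
  sorted[4] = ts$xtxwutzxrvtwwuur
  sorted[5] = twwuurts$xtxwutzxrv
  sorted[6] = txwutzxrvtwwuurts$x
  sorted[7] = tzxrvtwwuurts$xtxwu
  sorted[8] = urts$xtxwutzxrvtwwu
  sorted[9] = utzxrvtwwuurts$xtxw
  sorted[10] = uurts$xtxwutzxrvtww
  sorted[11] = vtwwuurts$xtxwutzxr
  sorted[12] = wutzxrvtwwuurts$xtx
  sorted[13] = wuurts$xtxwutzxrvtw
  sorted[14] = wwuurts$xtxwutzxrvt
  sorted[15] = xrvtwwuurts$xtxwutz
  sorted[16] = xtxwutzxrvtwwuurts$
  sorted[17] = xwutzxrvtwwuurts$xt
  sorted[18] = zxrvtwwuurts$xtxwut
sorted[11] = vtwwuurts$xtxwutzxr

Answer: vtwwuurts$xtxwutzxr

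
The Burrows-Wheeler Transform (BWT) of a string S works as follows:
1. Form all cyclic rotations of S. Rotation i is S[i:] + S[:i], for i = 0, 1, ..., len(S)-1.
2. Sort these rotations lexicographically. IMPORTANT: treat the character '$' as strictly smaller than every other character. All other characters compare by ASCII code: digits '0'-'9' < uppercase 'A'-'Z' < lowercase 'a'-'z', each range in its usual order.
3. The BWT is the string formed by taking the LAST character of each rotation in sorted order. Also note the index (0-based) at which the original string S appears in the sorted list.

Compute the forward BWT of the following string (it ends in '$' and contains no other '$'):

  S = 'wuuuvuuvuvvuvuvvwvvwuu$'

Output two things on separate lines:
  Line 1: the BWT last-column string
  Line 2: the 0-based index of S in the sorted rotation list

All 23 rotations (rotation i = S[i:]+S[:i]):
  rot[0] = wuuuvuuvuvvuvuvvwvvwuu$
  rot[1] = uuuvuuvuvvuvuvvwvvwuu$w
  rot[2] = uuvuuvuvvuvuvvwvvwuu$wu
  rot[3] = uvuuvuvvuvuvvwvvwuu$wuu
  rot[4] = vuuvuvvuvuvvwvvwuu$wuuu
  rot[5] = uuvuvvuvuvvwvvwuu$wuuuv
  rot[6] = uvuvvuvuvvwvvwuu$wuuuvu
  rot[7] = vuvvuvuvvwvvwuu$wuuuvuu
  rot[8] = uvvuvuvvwvvwuu$wuuuvuuv
  rot[9] = vvuvuvvwvvwuu$wuuuvuuvu
  rot[10] = vuvuvvwvvwuu$wuuuvuuvuv
  rot[11] = uvuvvwvvwuu$wuuuvuuvuvv
  rot[12] = vuvvwvvwuu$wuuuvuuvuvvu
  rot[13] = uvvwvvwuu$wuuuvuuvuvvuv
  rot[14] = vvwvvwuu$wuuuvuuvuvvuvu
  rot[15] = vwvvwuu$wuuuvuuvuvvuvuv
  rot[16] = wvvwuu$wuuuvuuvuvvuvuvv
  rot[17] = vvwuu$wuuuvuuvuvvuvuvvw
  rot[18] = vwuu$wuuuvuuvuvvuvuvvwv
  rot[19] = wuu$wuuuvuuvuvvuvuvvwvv
  rot[20] = uu$wuuuvuuvuvvuvuvvwvvw
  rot[21] = u$wuuuvuuvuvvuvuvvwvvwu
  rot[22] = $wuuuvuuvuvvuvuvvwvvwuu
Sorted (with $ < everything):
  sorted[0] = $wuuuvuuvuvvuvuvvwvvwuu  (last char: 'u')
  sorted[1] = u$wuuuvuuvuvvuvuvvwvvwu  (last char: 'u')
  sorted[2] = uu$wuuuvuuvuvvuvuvvwvvw  (last char: 'w')
  sorted[3] = uuuvuuvuvvuvuvvwvvwuu$w  (last char: 'w')
  sorted[4] = uuvuuvuvvuvuvvwvvwuu$wu  (last char: 'u')
  sorted[5] = uuvuvvuvuvvwvvwuu$wuuuv  (last char: 'v')
  sorted[6] = uvuuvuvvuvuvvwvvwuu$wuu  (last char: 'u')
  sorted[7] = uvuvvuvuvvwvvwuu$wuuuvu  (last char: 'u')
  sorted[8] = uvuvvwvvwuu$wuuuvuuvuvv  (last char: 'v')
  sorted[9] = uvvuvuvvwvvwuu$wuuuvuuv  (last char: 'v')
  sorted[10] = uvvwvvwuu$wuuuvuuvuvvuv  (last char: 'v')
  sorted[11] = vuuvuvvuvuvvwvvwuu$wuuu  (last char: 'u')
  sorted[12] = vuvuvvwvvwuu$wuuuvuuvuv  (last char: 'v')
  sorted[13] = vuvvuvuvvwvvwuu$wuuuvuu  (last char: 'u')
  sorted[14] = vuvvwvvwuu$wuuuvuuvuvvu  (last char: 'u')
  sorted[15] = vvuvuvvwvvwuu$wuuuvuuvu  (last char: 'u')
  sorted[16] = vvwuu$wuuuvuuvuvvuvuvvw  (last char: 'w')
  sorted[17] = vvwvvwuu$wuuuvuuvuvvuvu  (last char: 'u')
  sorted[18] = vwuu$wuuuvuuvuvvuvuvvwv  (last char: 'v')
  sorted[19] = vwvvwuu$wuuuvuuvuvvuvuv  (last char: 'v')
  sorted[20] = wuu$wuuuvuuvuvvuvuvvwvv  (last char: 'v')
  sorted[21] = wuuuvuuvuvvuvuvvwvvwuu$  (last char: '$')
  sorted[22] = wvvwuu$wuuuvuuvuvvuvuvv  (last char: 'v')
Last column: uuwwuvuuvvvuvuuuwuvvv$v
Original string S is at sorted index 21

Answer: uuwwuvuuvvvuvuuuwuvvv$v
21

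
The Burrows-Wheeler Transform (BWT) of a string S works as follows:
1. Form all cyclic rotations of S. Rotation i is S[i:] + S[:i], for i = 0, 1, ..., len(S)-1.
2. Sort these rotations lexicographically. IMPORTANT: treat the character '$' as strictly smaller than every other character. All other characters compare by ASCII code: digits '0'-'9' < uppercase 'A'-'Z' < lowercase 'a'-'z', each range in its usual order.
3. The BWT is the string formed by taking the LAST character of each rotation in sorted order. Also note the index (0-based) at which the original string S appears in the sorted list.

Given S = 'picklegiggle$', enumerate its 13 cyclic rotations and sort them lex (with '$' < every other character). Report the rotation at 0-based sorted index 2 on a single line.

Answer: e$picklegiggl

Derivation:
All 13 rotations (rotation i = S[i:]+S[:i]):
  rot[0] = picklegiggle$
  rot[1] = icklegiggle$p
  rot[2] = cklegiggle$pi
  rot[3] = klegiggle$pic
  rot[4] = legiggle$pick
  rot[5] = egiggle$pickl
  rot[6] = giggle$pickle
  rot[7] = iggle$pickleg
  rot[8] = ggle$picklegi
  rot[9] = gle$picklegig
  rot[10] = le$picklegigg
  rot[11] = e$picklegiggl
  rot[12] = $picklegiggle
Sorted (with $ < everything):
  sorted[0] = $picklegiggle
  sorted[1] = cklegiggle$pi
  sorted[2] = e$picklegiggl
  sorted[3] = egiggle$pickl
  sorted[4] = ggle$picklegi
  sorted[5] = giggle$pickle
  sorted[6] = gle$picklegig
  sorted[7] = icklegiggle$p
  sorted[8] = iggle$pickleg
  sorted[9] = klegiggle$pic
  sorted[10] = le$picklegigg
  sorted[11] = legiggle$pick
  sorted[12] = picklegiggle$
sorted[2] = e$picklegiggl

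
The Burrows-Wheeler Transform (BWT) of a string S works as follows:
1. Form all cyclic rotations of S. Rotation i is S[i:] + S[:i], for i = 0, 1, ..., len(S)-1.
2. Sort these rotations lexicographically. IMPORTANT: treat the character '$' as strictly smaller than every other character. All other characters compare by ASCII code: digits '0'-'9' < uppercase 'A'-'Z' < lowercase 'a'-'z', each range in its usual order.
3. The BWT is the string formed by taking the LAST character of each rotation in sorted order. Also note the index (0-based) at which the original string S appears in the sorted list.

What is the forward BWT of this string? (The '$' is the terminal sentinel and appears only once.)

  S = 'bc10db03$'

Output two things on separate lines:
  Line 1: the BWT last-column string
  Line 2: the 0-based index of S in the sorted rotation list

Answer: 3b1c0d$b0
6

Derivation:
All 9 rotations (rotation i = S[i:]+S[:i]):
  rot[0] = bc10db03$
  rot[1] = c10db03$b
  rot[2] = 10db03$bc
  rot[3] = 0db03$bc1
  rot[4] = db03$bc10
  rot[5] = b03$bc10d
  rot[6] = 03$bc10db
  rot[7] = 3$bc10db0
  rot[8] = $bc10db03
Sorted (with $ < everything):
  sorted[0] = $bc10db03  (last char: '3')
  sorted[1] = 03$bc10db  (last char: 'b')
  sorted[2] = 0db03$bc1  (last char: '1')
  sorted[3] = 10db03$bc  (last char: 'c')
  sorted[4] = 3$bc10db0  (last char: '0')
  sorted[5] = b03$bc10d  (last char: 'd')
  sorted[6] = bc10db03$  (last char: '$')
  sorted[7] = c10db03$b  (last char: 'b')
  sorted[8] = db03$bc10  (last char: '0')
Last column: 3b1c0d$b0
Original string S is at sorted index 6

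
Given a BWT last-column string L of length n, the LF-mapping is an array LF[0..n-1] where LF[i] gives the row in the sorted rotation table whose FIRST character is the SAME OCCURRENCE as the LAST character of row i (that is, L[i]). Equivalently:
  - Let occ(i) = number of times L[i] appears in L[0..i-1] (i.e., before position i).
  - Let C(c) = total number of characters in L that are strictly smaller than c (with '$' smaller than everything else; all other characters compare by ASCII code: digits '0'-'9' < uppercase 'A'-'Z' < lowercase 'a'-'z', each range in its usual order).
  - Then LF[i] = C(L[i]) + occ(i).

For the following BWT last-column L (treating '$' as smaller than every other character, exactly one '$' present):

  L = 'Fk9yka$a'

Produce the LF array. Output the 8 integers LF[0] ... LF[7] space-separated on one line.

Char counts: '$':1, '9':1, 'F':1, 'a':2, 'k':2, 'y':1
C (first-col start): C('$')=0, C('9')=1, C('F')=2, C('a')=3, C('k')=5, C('y')=7
L[0]='F': occ=0, LF[0]=C('F')+0=2+0=2
L[1]='k': occ=0, LF[1]=C('k')+0=5+0=5
L[2]='9': occ=0, LF[2]=C('9')+0=1+0=1
L[3]='y': occ=0, LF[3]=C('y')+0=7+0=7
L[4]='k': occ=1, LF[4]=C('k')+1=5+1=6
L[5]='a': occ=0, LF[5]=C('a')+0=3+0=3
L[6]='$': occ=0, LF[6]=C('$')+0=0+0=0
L[7]='a': occ=1, LF[7]=C('a')+1=3+1=4

Answer: 2 5 1 7 6 3 0 4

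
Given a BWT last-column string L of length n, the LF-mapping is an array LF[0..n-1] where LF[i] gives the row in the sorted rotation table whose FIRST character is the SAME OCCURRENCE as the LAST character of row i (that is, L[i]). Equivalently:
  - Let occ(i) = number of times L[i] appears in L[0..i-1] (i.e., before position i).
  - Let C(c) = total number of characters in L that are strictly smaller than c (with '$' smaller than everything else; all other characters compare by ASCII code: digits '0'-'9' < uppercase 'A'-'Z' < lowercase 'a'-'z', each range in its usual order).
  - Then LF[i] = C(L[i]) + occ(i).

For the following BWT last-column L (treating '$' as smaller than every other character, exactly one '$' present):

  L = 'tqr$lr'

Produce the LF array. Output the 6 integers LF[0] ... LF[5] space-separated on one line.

Answer: 5 2 3 0 1 4

Derivation:
Char counts: '$':1, 'l':1, 'q':1, 'r':2, 't':1
C (first-col start): C('$')=0, C('l')=1, C('q')=2, C('r')=3, C('t')=5
L[0]='t': occ=0, LF[0]=C('t')+0=5+0=5
L[1]='q': occ=0, LF[1]=C('q')+0=2+0=2
L[2]='r': occ=0, LF[2]=C('r')+0=3+0=3
L[3]='$': occ=0, LF[3]=C('$')+0=0+0=0
L[4]='l': occ=0, LF[4]=C('l')+0=1+0=1
L[5]='r': occ=1, LF[5]=C('r')+1=3+1=4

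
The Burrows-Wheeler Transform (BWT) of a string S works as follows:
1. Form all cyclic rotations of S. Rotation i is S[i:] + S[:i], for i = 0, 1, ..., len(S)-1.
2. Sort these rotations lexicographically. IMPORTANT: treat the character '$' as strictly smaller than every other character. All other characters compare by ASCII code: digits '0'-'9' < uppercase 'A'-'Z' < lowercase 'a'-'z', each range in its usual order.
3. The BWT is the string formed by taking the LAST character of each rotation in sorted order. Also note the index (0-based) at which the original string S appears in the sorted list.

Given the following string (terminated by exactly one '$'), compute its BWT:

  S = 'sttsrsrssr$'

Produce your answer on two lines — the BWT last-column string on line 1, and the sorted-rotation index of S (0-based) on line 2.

All 11 rotations (rotation i = S[i:]+S[:i]):
  rot[0] = sttsrsrssr$
  rot[1] = ttsrsrssr$s
  rot[2] = tsrsrssr$st
  rot[3] = srsrssr$stt
  rot[4] = rsrssr$stts
  rot[5] = srssr$sttsr
  rot[6] = rssr$sttsrs
  rot[7] = ssr$sttsrsr
  rot[8] = sr$sttsrsrs
  rot[9] = r$sttsrsrss
  rot[10] = $sttsrsrssr
Sorted (with $ < everything):
  sorted[0] = $sttsrsrssr  (last char: 'r')
  sorted[1] = r$sttsrsrss  (last char: 's')
  sorted[2] = rsrssr$stts  (last char: 's')
  sorted[3] = rssr$sttsrs  (last char: 's')
  sorted[4] = sr$sttsrsrs  (last char: 's')
  sorted[5] = srsrssr$stt  (last char: 't')
  sorted[6] = srssr$sttsr  (last char: 'r')
  sorted[7] = ssr$sttsrsr  (last char: 'r')
  sorted[8] = sttsrsrssr$  (last char: '$')
  sorted[9] = tsrsrssr$st  (last char: 't')
  sorted[10] = ttsrsrssr$s  (last char: 's')
Last column: rsssstrr$ts
Original string S is at sorted index 8

Answer: rsssstrr$ts
8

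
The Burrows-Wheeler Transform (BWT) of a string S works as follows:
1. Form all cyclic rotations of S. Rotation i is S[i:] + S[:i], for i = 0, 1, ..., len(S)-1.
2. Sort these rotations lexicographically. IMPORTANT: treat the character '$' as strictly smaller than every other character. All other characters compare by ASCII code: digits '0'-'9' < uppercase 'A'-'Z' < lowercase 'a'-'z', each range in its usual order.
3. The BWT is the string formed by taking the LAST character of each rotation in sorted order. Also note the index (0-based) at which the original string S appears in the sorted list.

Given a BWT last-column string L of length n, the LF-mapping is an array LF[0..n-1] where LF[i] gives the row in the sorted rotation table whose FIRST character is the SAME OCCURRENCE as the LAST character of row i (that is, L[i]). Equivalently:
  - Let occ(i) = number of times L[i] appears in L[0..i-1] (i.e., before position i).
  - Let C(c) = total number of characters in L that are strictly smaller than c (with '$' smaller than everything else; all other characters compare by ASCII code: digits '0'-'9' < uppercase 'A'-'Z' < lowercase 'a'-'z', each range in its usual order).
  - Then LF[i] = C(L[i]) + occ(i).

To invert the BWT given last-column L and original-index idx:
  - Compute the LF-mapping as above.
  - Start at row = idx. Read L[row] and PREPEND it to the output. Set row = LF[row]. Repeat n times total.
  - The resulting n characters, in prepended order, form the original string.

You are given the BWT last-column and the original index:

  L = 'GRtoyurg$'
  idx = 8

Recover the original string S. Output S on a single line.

Answer: yogurtRG$

Derivation:
LF mapping: 1 2 6 4 8 7 5 3 0
Walk LF starting at row 8, prepending L[row]:
  step 1: row=8, L[8]='$', prepend. Next row=LF[8]=0
  step 2: row=0, L[0]='G', prepend. Next row=LF[0]=1
  step 3: row=1, L[1]='R', prepend. Next row=LF[1]=2
  step 4: row=2, L[2]='t', prepend. Next row=LF[2]=6
  step 5: row=6, L[6]='r', prepend. Next row=LF[6]=5
  step 6: row=5, L[5]='u', prepend. Next row=LF[5]=7
  step 7: row=7, L[7]='g', prepend. Next row=LF[7]=3
  step 8: row=3, L[3]='o', prepend. Next row=LF[3]=4
  step 9: row=4, L[4]='y', prepend. Next row=LF[4]=8
Reversed output: yogurtRG$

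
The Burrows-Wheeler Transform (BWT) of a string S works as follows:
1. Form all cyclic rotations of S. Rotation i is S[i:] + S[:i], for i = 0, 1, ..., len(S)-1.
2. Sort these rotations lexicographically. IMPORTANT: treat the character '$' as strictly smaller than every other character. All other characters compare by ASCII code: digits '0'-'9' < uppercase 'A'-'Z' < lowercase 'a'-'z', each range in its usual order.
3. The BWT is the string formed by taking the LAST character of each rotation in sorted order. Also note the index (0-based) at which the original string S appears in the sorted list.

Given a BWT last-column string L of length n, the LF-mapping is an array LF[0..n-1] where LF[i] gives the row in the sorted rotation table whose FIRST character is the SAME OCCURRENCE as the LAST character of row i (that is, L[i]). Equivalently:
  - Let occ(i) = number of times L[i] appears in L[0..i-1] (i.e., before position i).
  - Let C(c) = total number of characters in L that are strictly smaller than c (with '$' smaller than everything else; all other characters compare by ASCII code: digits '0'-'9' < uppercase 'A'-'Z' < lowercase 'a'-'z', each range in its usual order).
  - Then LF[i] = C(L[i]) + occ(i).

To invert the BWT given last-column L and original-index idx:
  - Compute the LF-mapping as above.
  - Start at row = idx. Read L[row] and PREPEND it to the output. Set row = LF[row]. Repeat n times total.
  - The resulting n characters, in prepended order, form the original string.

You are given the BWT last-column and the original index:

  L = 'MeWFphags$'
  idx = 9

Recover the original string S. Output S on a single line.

Answer: spagheFWM$

Derivation:
LF mapping: 2 5 3 1 8 7 4 6 9 0
Walk LF starting at row 9, prepending L[row]:
  step 1: row=9, L[9]='$', prepend. Next row=LF[9]=0
  step 2: row=0, L[0]='M', prepend. Next row=LF[0]=2
  step 3: row=2, L[2]='W', prepend. Next row=LF[2]=3
  step 4: row=3, L[3]='F', prepend. Next row=LF[3]=1
  step 5: row=1, L[1]='e', prepend. Next row=LF[1]=5
  step 6: row=5, L[5]='h', prepend. Next row=LF[5]=7
  step 7: row=7, L[7]='g', prepend. Next row=LF[7]=6
  step 8: row=6, L[6]='a', prepend. Next row=LF[6]=4
  step 9: row=4, L[4]='p', prepend. Next row=LF[4]=8
  step 10: row=8, L[8]='s', prepend. Next row=LF[8]=9
Reversed output: spagheFWM$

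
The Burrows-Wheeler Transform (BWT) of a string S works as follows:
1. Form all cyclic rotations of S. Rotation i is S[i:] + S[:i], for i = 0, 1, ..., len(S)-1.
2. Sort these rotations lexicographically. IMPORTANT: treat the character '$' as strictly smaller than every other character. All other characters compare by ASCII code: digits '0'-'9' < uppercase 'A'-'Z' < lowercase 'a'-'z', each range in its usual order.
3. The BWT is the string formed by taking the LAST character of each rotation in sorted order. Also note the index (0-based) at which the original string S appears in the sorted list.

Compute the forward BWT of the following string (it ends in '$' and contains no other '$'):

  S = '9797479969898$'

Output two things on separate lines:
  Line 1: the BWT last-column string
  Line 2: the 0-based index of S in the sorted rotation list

All 14 rotations (rotation i = S[i:]+S[:i]):
  rot[0] = 9797479969898$
  rot[1] = 797479969898$9
  rot[2] = 97479969898$97
  rot[3] = 7479969898$979
  rot[4] = 479969898$9797
  rot[5] = 79969898$97974
  rot[6] = 9969898$979747
  rot[7] = 969898$9797479
  rot[8] = 69898$97974799
  rot[9] = 9898$979747996
  rot[10] = 898$9797479969
  rot[11] = 98$97974799698
  rot[12] = 8$979747996989
  rot[13] = $9797479969898
Sorted (with $ < everything):
  sorted[0] = $9797479969898  (last char: '8')
  sorted[1] = 479969898$9797  (last char: '7')
  sorted[2] = 69898$97974799  (last char: '9')
  sorted[3] = 7479969898$979  (last char: '9')
  sorted[4] = 797479969898$9  (last char: '9')
  sorted[5] = 79969898$97974  (last char: '4')
  sorted[6] = 8$979747996989  (last char: '9')
  sorted[7] = 898$9797479969  (last char: '9')
  sorted[8] = 969898$9797479  (last char: '9')
  sorted[9] = 97479969898$97  (last char: '7')
  sorted[10] = 9797479969898$  (last char: '$')
  sorted[11] = 98$97974799698  (last char: '8')
  sorted[12] = 9898$979747996  (last char: '6')
  sorted[13] = 9969898$979747  (last char: '7')
Last column: 8799949997$867
Original string S is at sorted index 10

Answer: 8799949997$867
10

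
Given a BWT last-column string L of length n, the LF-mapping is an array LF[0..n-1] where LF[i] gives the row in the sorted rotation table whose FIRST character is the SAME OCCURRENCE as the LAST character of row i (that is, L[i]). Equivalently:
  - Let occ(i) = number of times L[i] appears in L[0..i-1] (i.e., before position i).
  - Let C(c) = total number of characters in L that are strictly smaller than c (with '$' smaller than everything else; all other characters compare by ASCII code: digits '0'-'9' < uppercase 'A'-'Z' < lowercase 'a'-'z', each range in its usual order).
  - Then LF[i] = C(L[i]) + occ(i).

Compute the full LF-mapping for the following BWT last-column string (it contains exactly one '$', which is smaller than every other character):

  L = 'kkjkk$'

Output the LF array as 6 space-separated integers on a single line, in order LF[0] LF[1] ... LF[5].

Answer: 2 3 1 4 5 0

Derivation:
Char counts: '$':1, 'j':1, 'k':4
C (first-col start): C('$')=0, C('j')=1, C('k')=2
L[0]='k': occ=0, LF[0]=C('k')+0=2+0=2
L[1]='k': occ=1, LF[1]=C('k')+1=2+1=3
L[2]='j': occ=0, LF[2]=C('j')+0=1+0=1
L[3]='k': occ=2, LF[3]=C('k')+2=2+2=4
L[4]='k': occ=3, LF[4]=C('k')+3=2+3=5
L[5]='$': occ=0, LF[5]=C('$')+0=0+0=0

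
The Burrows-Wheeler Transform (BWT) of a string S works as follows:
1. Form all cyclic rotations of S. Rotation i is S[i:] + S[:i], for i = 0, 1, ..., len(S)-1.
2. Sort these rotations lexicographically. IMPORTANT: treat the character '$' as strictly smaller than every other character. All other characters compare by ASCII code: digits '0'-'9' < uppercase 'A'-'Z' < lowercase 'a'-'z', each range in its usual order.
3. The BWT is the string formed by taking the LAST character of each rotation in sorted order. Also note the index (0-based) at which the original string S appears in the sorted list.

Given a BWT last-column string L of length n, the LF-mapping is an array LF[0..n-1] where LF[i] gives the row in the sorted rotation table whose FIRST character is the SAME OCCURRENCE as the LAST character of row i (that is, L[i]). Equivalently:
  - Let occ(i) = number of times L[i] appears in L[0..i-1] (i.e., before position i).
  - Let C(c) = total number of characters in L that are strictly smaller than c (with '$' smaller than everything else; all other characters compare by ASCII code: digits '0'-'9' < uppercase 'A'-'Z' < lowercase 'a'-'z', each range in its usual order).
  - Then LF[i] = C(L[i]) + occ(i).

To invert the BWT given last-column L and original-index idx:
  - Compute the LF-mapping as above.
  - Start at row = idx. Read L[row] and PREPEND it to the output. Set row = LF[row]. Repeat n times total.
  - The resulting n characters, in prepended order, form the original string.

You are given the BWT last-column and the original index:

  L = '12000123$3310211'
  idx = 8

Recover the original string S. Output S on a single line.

Answer: 131320000231211$

Derivation:
LF mapping: 5 10 1 2 3 6 11 13 0 14 15 7 4 12 8 9
Walk LF starting at row 8, prepending L[row]:
  step 1: row=8, L[8]='$', prepend. Next row=LF[8]=0
  step 2: row=0, L[0]='1', prepend. Next row=LF[0]=5
  step 3: row=5, L[5]='1', prepend. Next row=LF[5]=6
  step 4: row=6, L[6]='2', prepend. Next row=LF[6]=11
  step 5: row=11, L[11]='1', prepend. Next row=LF[11]=7
  step 6: row=7, L[7]='3', prepend. Next row=LF[7]=13
  step 7: row=13, L[13]='2', prepend. Next row=LF[13]=12
  step 8: row=12, L[12]='0', prepend. Next row=LF[12]=4
  step 9: row=4, L[4]='0', prepend. Next row=LF[4]=3
  step 10: row=3, L[3]='0', prepend. Next row=LF[3]=2
  step 11: row=2, L[2]='0', prepend. Next row=LF[2]=1
  step 12: row=1, L[1]='2', prepend. Next row=LF[1]=10
  step 13: row=10, L[10]='3', prepend. Next row=LF[10]=15
  step 14: row=15, L[15]='1', prepend. Next row=LF[15]=9
  step 15: row=9, L[9]='3', prepend. Next row=LF[9]=14
  step 16: row=14, L[14]='1', prepend. Next row=LF[14]=8
Reversed output: 131320000231211$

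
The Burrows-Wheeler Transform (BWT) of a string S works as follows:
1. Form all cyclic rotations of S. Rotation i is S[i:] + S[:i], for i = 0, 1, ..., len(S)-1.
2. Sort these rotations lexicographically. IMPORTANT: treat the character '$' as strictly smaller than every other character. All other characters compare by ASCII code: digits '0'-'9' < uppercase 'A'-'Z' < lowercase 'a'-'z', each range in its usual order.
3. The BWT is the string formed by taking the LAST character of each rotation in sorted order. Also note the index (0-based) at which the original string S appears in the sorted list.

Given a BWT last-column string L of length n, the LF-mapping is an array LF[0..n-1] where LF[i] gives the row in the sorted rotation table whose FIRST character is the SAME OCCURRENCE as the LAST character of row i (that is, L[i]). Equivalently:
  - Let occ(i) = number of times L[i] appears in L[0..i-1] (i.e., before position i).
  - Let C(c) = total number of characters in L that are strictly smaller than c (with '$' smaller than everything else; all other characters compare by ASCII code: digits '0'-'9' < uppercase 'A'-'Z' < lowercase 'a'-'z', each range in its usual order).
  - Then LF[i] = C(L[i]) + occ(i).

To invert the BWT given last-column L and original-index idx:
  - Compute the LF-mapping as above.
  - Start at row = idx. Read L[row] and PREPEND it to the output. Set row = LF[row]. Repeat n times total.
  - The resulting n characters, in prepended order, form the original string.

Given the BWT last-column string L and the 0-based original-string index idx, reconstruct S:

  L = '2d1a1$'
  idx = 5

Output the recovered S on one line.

LF mapping: 3 5 1 4 2 0
Walk LF starting at row 5, prepending L[row]:
  step 1: row=5, L[5]='$', prepend. Next row=LF[5]=0
  step 2: row=0, L[0]='2', prepend. Next row=LF[0]=3
  step 3: row=3, L[3]='a', prepend. Next row=LF[3]=4
  step 4: row=4, L[4]='1', prepend. Next row=LF[4]=2
  step 5: row=2, L[2]='1', prepend. Next row=LF[2]=1
  step 6: row=1, L[1]='d', prepend. Next row=LF[1]=5
Reversed output: d11a2$

Answer: d11a2$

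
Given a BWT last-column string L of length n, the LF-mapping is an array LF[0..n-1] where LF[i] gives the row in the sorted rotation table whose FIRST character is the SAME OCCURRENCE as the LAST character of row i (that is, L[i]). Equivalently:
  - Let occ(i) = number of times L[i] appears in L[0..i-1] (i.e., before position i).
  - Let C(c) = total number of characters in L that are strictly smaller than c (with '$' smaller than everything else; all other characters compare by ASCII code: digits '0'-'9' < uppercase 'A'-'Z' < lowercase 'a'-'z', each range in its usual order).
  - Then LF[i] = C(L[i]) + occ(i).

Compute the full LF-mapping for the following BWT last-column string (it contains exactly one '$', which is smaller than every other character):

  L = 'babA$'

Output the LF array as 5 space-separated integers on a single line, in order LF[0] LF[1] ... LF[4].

Answer: 3 2 4 1 0

Derivation:
Char counts: '$':1, 'A':1, 'a':1, 'b':2
C (first-col start): C('$')=0, C('A')=1, C('a')=2, C('b')=3
L[0]='b': occ=0, LF[0]=C('b')+0=3+0=3
L[1]='a': occ=0, LF[1]=C('a')+0=2+0=2
L[2]='b': occ=1, LF[2]=C('b')+1=3+1=4
L[3]='A': occ=0, LF[3]=C('A')+0=1+0=1
L[4]='$': occ=0, LF[4]=C('$')+0=0+0=0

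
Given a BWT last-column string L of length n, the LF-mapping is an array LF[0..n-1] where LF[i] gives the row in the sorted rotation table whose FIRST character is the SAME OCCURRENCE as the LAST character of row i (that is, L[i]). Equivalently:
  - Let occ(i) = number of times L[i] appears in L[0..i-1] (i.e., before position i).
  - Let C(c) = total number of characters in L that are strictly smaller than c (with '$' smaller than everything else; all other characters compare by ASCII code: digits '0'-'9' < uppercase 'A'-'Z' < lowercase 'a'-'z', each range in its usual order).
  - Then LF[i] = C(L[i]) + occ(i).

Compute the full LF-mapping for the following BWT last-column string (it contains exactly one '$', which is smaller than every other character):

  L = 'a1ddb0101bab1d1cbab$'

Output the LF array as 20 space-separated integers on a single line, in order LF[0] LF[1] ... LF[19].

Answer: 8 3 17 18 11 1 4 2 5 12 9 13 6 19 7 16 14 10 15 0

Derivation:
Char counts: '$':1, '0':2, '1':5, 'a':3, 'b':5, 'c':1, 'd':3
C (first-col start): C('$')=0, C('0')=1, C('1')=3, C('a')=8, C('b')=11, C('c')=16, C('d')=17
L[0]='a': occ=0, LF[0]=C('a')+0=8+0=8
L[1]='1': occ=0, LF[1]=C('1')+0=3+0=3
L[2]='d': occ=0, LF[2]=C('d')+0=17+0=17
L[3]='d': occ=1, LF[3]=C('d')+1=17+1=18
L[4]='b': occ=0, LF[4]=C('b')+0=11+0=11
L[5]='0': occ=0, LF[5]=C('0')+0=1+0=1
L[6]='1': occ=1, LF[6]=C('1')+1=3+1=4
L[7]='0': occ=1, LF[7]=C('0')+1=1+1=2
L[8]='1': occ=2, LF[8]=C('1')+2=3+2=5
L[9]='b': occ=1, LF[9]=C('b')+1=11+1=12
L[10]='a': occ=1, LF[10]=C('a')+1=8+1=9
L[11]='b': occ=2, LF[11]=C('b')+2=11+2=13
L[12]='1': occ=3, LF[12]=C('1')+3=3+3=6
L[13]='d': occ=2, LF[13]=C('d')+2=17+2=19
L[14]='1': occ=4, LF[14]=C('1')+4=3+4=7
L[15]='c': occ=0, LF[15]=C('c')+0=16+0=16
L[16]='b': occ=3, LF[16]=C('b')+3=11+3=14
L[17]='a': occ=2, LF[17]=C('a')+2=8+2=10
L[18]='b': occ=4, LF[18]=C('b')+4=11+4=15
L[19]='$': occ=0, LF[19]=C('$')+0=0+0=0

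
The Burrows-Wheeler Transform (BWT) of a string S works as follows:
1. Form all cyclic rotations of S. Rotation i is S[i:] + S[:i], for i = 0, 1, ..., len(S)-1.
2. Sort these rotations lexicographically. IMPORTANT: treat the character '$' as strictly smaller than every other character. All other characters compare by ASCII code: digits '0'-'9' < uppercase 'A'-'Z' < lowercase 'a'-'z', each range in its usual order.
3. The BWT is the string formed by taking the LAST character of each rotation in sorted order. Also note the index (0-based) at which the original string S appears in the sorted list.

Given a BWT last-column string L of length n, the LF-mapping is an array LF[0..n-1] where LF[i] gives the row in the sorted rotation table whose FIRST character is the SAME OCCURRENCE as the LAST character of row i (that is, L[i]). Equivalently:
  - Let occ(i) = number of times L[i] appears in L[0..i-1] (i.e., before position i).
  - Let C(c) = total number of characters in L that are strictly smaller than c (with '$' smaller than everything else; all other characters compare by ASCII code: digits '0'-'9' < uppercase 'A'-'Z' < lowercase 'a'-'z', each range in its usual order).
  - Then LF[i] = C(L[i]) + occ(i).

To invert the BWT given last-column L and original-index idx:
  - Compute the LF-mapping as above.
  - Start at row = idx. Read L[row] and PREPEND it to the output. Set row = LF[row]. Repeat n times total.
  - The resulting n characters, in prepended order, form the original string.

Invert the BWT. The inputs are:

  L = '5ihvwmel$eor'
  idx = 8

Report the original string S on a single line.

Answer: overwhelmi5$

Derivation:
LF mapping: 1 5 4 10 11 7 2 6 0 3 8 9
Walk LF starting at row 8, prepending L[row]:
  step 1: row=8, L[8]='$', prepend. Next row=LF[8]=0
  step 2: row=0, L[0]='5', prepend. Next row=LF[0]=1
  step 3: row=1, L[1]='i', prepend. Next row=LF[1]=5
  step 4: row=5, L[5]='m', prepend. Next row=LF[5]=7
  step 5: row=7, L[7]='l', prepend. Next row=LF[7]=6
  step 6: row=6, L[6]='e', prepend. Next row=LF[6]=2
  step 7: row=2, L[2]='h', prepend. Next row=LF[2]=4
  step 8: row=4, L[4]='w', prepend. Next row=LF[4]=11
  step 9: row=11, L[11]='r', prepend. Next row=LF[11]=9
  step 10: row=9, L[9]='e', prepend. Next row=LF[9]=3
  step 11: row=3, L[3]='v', prepend. Next row=LF[3]=10
  step 12: row=10, L[10]='o', prepend. Next row=LF[10]=8
Reversed output: overwhelmi5$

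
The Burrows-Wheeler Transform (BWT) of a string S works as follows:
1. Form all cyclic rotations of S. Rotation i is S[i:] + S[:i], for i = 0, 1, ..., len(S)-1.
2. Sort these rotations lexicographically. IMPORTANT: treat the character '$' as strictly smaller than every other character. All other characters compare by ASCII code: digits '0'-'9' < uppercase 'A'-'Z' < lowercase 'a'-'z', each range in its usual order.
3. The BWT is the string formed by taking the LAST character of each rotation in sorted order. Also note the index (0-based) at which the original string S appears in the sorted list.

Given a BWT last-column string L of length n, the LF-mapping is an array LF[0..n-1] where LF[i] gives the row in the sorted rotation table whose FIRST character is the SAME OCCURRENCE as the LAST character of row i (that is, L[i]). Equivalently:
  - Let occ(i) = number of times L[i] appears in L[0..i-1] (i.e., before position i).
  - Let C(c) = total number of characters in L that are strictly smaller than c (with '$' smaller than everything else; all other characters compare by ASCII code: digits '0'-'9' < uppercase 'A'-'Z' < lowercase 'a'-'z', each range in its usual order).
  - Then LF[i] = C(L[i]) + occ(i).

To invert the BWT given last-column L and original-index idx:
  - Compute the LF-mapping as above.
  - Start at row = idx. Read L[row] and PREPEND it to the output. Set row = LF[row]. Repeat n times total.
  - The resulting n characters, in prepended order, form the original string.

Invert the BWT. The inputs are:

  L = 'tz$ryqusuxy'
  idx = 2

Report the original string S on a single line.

LF mapping: 4 10 0 2 8 1 5 3 6 7 9
Walk LF starting at row 2, prepending L[row]:
  step 1: row=2, L[2]='$', prepend. Next row=LF[2]=0
  step 2: row=0, L[0]='t', prepend. Next row=LF[0]=4
  step 3: row=4, L[4]='y', prepend. Next row=LF[4]=8
  step 4: row=8, L[8]='u', prepend. Next row=LF[8]=6
  step 5: row=6, L[6]='u', prepend. Next row=LF[6]=5
  step 6: row=5, L[5]='q', prepend. Next row=LF[5]=1
  step 7: row=1, L[1]='z', prepend. Next row=LF[1]=10
  step 8: row=10, L[10]='y', prepend. Next row=LF[10]=9
  step 9: row=9, L[9]='x', prepend. Next row=LF[9]=7
  step 10: row=7, L[7]='s', prepend. Next row=LF[7]=3
  step 11: row=3, L[3]='r', prepend. Next row=LF[3]=2
Reversed output: rsxyzquuyt$

Answer: rsxyzquuyt$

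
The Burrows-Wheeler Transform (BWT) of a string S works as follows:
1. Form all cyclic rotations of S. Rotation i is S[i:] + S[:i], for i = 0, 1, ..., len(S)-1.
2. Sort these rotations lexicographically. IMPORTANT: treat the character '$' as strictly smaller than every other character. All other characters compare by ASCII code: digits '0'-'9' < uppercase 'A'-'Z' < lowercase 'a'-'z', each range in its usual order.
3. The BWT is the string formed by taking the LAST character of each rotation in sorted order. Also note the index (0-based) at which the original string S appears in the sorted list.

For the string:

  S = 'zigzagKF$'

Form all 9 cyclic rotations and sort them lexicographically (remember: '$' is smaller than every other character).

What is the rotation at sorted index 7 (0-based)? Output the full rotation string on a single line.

All 9 rotations (rotation i = S[i:]+S[:i]):
  rot[0] = zigzagKF$
  rot[1] = igzagKF$z
  rot[2] = gzagKF$zi
  rot[3] = zagKF$zig
  rot[4] = agKF$zigz
  rot[5] = gKF$zigza
  rot[6] = KF$zigzag
  rot[7] = F$zigzagK
  rot[8] = $zigzagKF
Sorted (with $ < everything):
  sorted[0] = $zigzagKF
  sorted[1] = F$zigzagK
  sorted[2] = KF$zigzag
  sorted[3] = agKF$zigz
  sorted[4] = gKF$zigza
  sorted[5] = gzagKF$zi
  sorted[6] = igzagKF$z
  sorted[7] = zagKF$zig
  sorted[8] = zigzagKF$
sorted[7] = zagKF$zig

Answer: zagKF$zig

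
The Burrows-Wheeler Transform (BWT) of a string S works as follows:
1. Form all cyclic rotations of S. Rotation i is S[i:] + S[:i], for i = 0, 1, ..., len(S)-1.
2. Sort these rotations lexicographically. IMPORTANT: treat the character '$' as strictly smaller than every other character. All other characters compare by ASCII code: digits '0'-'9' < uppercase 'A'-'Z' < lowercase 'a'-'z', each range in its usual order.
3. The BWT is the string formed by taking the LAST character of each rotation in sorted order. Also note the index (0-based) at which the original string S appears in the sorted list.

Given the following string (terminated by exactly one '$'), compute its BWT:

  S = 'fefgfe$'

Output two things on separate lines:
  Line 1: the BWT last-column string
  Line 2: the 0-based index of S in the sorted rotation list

Answer: effg$ef
4

Derivation:
All 7 rotations (rotation i = S[i:]+S[:i]):
  rot[0] = fefgfe$
  rot[1] = efgfe$f
  rot[2] = fgfe$fe
  rot[3] = gfe$fef
  rot[4] = fe$fefg
  rot[5] = e$fefgf
  rot[6] = $fefgfe
Sorted (with $ < everything):
  sorted[0] = $fefgfe  (last char: 'e')
  sorted[1] = e$fefgf  (last char: 'f')
  sorted[2] = efgfe$f  (last char: 'f')
  sorted[3] = fe$fefg  (last char: 'g')
  sorted[4] = fefgfe$  (last char: '$')
  sorted[5] = fgfe$fe  (last char: 'e')
  sorted[6] = gfe$fef  (last char: 'f')
Last column: effg$ef
Original string S is at sorted index 4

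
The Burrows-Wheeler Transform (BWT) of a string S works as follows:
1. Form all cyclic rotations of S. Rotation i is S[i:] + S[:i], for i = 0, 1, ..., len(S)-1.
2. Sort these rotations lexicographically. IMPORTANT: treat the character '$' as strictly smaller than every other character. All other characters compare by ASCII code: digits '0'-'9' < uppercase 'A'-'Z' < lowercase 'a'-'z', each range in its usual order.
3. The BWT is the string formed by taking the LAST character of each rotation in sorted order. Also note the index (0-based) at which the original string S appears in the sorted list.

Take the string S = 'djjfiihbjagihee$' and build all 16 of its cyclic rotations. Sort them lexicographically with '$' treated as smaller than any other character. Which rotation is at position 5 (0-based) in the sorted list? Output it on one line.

Answer: ee$djjfiihbjagih

Derivation:
All 16 rotations (rotation i = S[i:]+S[:i]):
  rot[0] = djjfiihbjagihee$
  rot[1] = jjfiihbjagihee$d
  rot[2] = jfiihbjagihee$dj
  rot[3] = fiihbjagihee$djj
  rot[4] = iihbjagihee$djjf
  rot[5] = ihbjagihee$djjfi
  rot[6] = hbjagihee$djjfii
  rot[7] = bjagihee$djjfiih
  rot[8] = jagihee$djjfiihb
  rot[9] = agihee$djjfiihbj
  rot[10] = gihee$djjfiihbja
  rot[11] = ihee$djjfiihbjag
  rot[12] = hee$djjfiihbjagi
  rot[13] = ee$djjfiihbjagih
  rot[14] = e$djjfiihbjagihe
  rot[15] = $djjfiihbjagihee
Sorted (with $ < everything):
  sorted[0] = $djjfiihbjagihee
  sorted[1] = agihee$djjfiihbj
  sorted[2] = bjagihee$djjfiih
  sorted[3] = djjfiihbjagihee$
  sorted[4] = e$djjfiihbjagihe
  sorted[5] = ee$djjfiihbjagih
  sorted[6] = fiihbjagihee$djj
  sorted[7] = gihee$djjfiihbja
  sorted[8] = hbjagihee$djjfii
  sorted[9] = hee$djjfiihbjagi
  sorted[10] = ihbjagihee$djjfi
  sorted[11] = ihee$djjfiihbjag
  sorted[12] = iihbjagihee$djjf
  sorted[13] = jagihee$djjfiihb
  sorted[14] = jfiihbjagihee$dj
  sorted[15] = jjfiihbjagihee$d
sorted[5] = ee$djjfiihbjagih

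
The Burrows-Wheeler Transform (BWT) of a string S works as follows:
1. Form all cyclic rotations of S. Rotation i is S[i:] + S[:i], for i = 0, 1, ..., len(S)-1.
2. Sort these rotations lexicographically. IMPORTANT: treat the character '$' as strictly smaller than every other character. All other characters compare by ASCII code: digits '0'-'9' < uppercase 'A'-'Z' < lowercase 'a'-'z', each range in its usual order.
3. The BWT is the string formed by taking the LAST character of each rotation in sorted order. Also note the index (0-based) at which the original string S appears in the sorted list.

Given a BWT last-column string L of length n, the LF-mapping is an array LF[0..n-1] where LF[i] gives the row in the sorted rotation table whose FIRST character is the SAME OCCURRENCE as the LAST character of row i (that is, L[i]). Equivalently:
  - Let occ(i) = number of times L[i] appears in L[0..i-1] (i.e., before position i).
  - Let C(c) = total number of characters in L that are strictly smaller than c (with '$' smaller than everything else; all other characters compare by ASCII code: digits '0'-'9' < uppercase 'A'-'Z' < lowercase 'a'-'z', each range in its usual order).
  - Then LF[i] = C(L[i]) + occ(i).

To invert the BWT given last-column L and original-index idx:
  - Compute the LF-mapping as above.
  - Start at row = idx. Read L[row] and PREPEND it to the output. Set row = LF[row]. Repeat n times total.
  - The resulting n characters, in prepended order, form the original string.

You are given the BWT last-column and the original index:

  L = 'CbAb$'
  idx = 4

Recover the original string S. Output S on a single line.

Answer: bbAC$

Derivation:
LF mapping: 2 3 1 4 0
Walk LF starting at row 4, prepending L[row]:
  step 1: row=4, L[4]='$', prepend. Next row=LF[4]=0
  step 2: row=0, L[0]='C', prepend. Next row=LF[0]=2
  step 3: row=2, L[2]='A', prepend. Next row=LF[2]=1
  step 4: row=1, L[1]='b', prepend. Next row=LF[1]=3
  step 5: row=3, L[3]='b', prepend. Next row=LF[3]=4
Reversed output: bbAC$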